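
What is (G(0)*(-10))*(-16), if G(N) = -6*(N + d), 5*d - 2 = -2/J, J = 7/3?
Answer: -1536/7 ≈ -219.43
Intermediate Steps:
J = 7/3 (J = 7*(1/3) = 7/3 ≈ 2.3333)
d = 8/35 (d = 2/5 + (-2/7/3)/5 = 2/5 + (-2*3/7)/5 = 2/5 + (1/5)*(-6/7) = 2/5 - 6/35 = 8/35 ≈ 0.22857)
G(N) = -48/35 - 6*N (G(N) = -6*(N + 8/35) = -6*(8/35 + N) = -48/35 - 6*N)
(G(0)*(-10))*(-16) = ((-48/35 - 6*0)*(-10))*(-16) = ((-48/35 + 0)*(-10))*(-16) = -48/35*(-10)*(-16) = (96/7)*(-16) = -1536/7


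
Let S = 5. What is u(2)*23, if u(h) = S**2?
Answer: 575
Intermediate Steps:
u(h) = 25 (u(h) = 5**2 = 25)
u(2)*23 = 25*23 = 575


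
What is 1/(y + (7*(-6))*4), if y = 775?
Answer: 1/607 ≈ 0.0016474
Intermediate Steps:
1/(y + (7*(-6))*4) = 1/(775 + (7*(-6))*4) = 1/(775 - 42*4) = 1/(775 - 168) = 1/607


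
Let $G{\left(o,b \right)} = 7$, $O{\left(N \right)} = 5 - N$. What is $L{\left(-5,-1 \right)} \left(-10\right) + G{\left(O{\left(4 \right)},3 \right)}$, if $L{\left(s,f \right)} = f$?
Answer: $17$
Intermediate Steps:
$L{\left(-5,-1 \right)} \left(-10\right) + G{\left(O{\left(4 \right)},3 \right)} = \left(-1\right) \left(-10\right) + 7 = 10 + 7 = 17$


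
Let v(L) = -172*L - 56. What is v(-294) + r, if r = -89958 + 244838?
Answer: 205392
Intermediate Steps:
r = 154880
v(L) = -56 - 172*L
v(-294) + r = (-56 - 172*(-294)) + 154880 = (-56 + 50568) + 154880 = 50512 + 154880 = 205392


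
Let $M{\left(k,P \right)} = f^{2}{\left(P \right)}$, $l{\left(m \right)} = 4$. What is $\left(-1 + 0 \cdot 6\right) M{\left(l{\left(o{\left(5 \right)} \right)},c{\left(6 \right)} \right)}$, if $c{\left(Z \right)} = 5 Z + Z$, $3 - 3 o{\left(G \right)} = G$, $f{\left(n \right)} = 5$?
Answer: $-25$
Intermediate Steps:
$o{\left(G \right)} = 1 - \frac{G}{3}$
$c{\left(Z \right)} = 6 Z$
$M{\left(k,P \right)} = 25$ ($M{\left(k,P \right)} = 5^{2} = 25$)
$\left(-1 + 0 \cdot 6\right) M{\left(l{\left(o{\left(5 \right)} \right)},c{\left(6 \right)} \right)} = \left(-1 + 0 \cdot 6\right) 25 = \left(-1 + 0\right) 25 = \left(-1\right) 25 = -25$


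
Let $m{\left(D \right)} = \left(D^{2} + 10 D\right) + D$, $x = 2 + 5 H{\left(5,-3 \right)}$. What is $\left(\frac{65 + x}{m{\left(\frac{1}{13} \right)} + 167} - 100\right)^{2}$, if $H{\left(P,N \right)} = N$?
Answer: $\frac{7997086279744}{804686689} \approx 9938.1$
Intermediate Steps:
$x = -13$ ($x = 2 + 5 \left(-3\right) = 2 - 15 = -13$)
$m{\left(D \right)} = D^{2} + 11 D$
$\left(\frac{65 + x}{m{\left(\frac{1}{13} \right)} + 167} - 100\right)^{2} = \left(\frac{65 - 13}{\frac{11 + \frac{1}{13}}{13} + 167} - 100\right)^{2} = \left(\frac{52}{\frac{11 + \frac{1}{13}}{13} + 167} - 100\right)^{2} = \left(\frac{52}{\frac{1}{13} \cdot \frac{144}{13} + 167} - 100\right)^{2} = \left(\frac{52}{\frac{144}{169} + 167} - 100\right)^{2} = \left(\frac{52}{\frac{28367}{169}} - 100\right)^{2} = \left(52 \cdot \frac{169}{28367} - 100\right)^{2} = \left(\frac{8788}{28367} - 100\right)^{2} = \left(- \frac{2827912}{28367}\right)^{2} = \frac{7997086279744}{804686689}$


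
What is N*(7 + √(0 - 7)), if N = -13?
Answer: -91 - 13*I*√7 ≈ -91.0 - 34.395*I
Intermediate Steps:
N*(7 + √(0 - 7)) = -13*(7 + √(0 - 7)) = -13*(7 + √(-7)) = -13*(7 + I*√7) = -91 - 13*I*√7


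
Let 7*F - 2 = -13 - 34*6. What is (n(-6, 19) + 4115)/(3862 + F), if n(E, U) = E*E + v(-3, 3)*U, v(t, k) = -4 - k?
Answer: 28126/26819 ≈ 1.0487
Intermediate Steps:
F = -215/7 (F = 2/7 + (-13 - 34*6)/7 = 2/7 + (-13 - 204)/7 = 2/7 + (1/7)*(-217) = 2/7 - 31 = -215/7 ≈ -30.714)
n(E, U) = E**2 - 7*U (n(E, U) = E*E + (-4 - 1*3)*U = E**2 + (-4 - 3)*U = E**2 - 7*U)
(n(-6, 19) + 4115)/(3862 + F) = (((-6)**2 - 7*19) + 4115)/(3862 - 215/7) = ((36 - 133) + 4115)/(26819/7) = (-97 + 4115)*(7/26819) = 4018*(7/26819) = 28126/26819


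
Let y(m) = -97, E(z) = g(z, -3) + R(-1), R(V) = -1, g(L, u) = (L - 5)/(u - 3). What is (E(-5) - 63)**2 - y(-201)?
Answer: 35842/9 ≈ 3982.4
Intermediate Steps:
g(L, u) = (-5 + L)/(-3 + u)
E(z) = -1/6 - z/6 (E(z) = (-5 + z)/(-3 - 3) - 1 = (-5 + z)/(-6) - 1 = -(-5 + z)/6 - 1 = (5/6 - z/6) - 1 = -1/6 - z/6)
(E(-5) - 63)**2 - y(-201) = ((-1/6 - 1/6*(-5)) - 63)**2 - 1*(-97) = ((-1/6 + 5/6) - 63)**2 + 97 = (2/3 - 63)**2 + 97 = (-187/3)**2 + 97 = 34969/9 + 97 = 35842/9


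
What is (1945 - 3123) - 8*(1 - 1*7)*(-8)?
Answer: -1562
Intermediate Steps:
(1945 - 3123) - 8*(1 - 1*7)*(-8) = -1178 - 8*(1 - 7)*(-8) = -1178 - 8*(-6)*(-8) = -1178 + 48*(-8) = -1178 - 384 = -1562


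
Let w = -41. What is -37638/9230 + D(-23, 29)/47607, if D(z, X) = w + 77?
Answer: -298583331/73235435 ≈ -4.0770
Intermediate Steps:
D(z, X) = 36 (D(z, X) = -41 + 77 = 36)
-37638/9230 + D(-23, 29)/47607 = -37638/9230 + 36/47607 = -37638*1/9230 + 36*(1/47607) = -18819/4615 + 12/15869 = -298583331/73235435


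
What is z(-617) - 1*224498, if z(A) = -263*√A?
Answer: -224498 - 263*I*√617 ≈ -2.245e+5 - 6532.8*I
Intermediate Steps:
z(-617) - 1*224498 = -263*I*√617 - 1*224498 = -263*I*√617 - 224498 = -224498 - 263*I*√617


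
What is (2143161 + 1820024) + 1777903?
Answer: 5741088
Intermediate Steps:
(2143161 + 1820024) + 1777903 = 3963185 + 1777903 = 5741088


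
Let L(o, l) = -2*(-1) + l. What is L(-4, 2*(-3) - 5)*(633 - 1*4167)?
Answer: 31806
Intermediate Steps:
L(o, l) = 2 + l
L(-4, 2*(-3) - 5)*(633 - 1*4167) = (2 + (2*(-3) - 5))*(633 - 1*4167) = (2 + (-6 - 5))*(633 - 4167) = (2 - 11)*(-3534) = -9*(-3534) = 31806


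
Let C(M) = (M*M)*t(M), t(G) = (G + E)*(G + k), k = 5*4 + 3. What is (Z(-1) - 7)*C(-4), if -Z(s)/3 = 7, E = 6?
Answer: -17024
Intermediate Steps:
k = 23 (k = 20 + 3 = 23)
Z(s) = -21 (Z(s) = -3*7 = -21)
t(G) = (6 + G)*(23 + G) (t(G) = (G + 6)*(G + 23) = (6 + G)*(23 + G))
C(M) = M²*(138 + M² + 29*M) (C(M) = (M*M)*(138 + M² + 29*M) = M²*(138 + M² + 29*M))
(Z(-1) - 7)*C(-4) = (-21 - 7)*((-4)²*(138 + (-4)² + 29*(-4))) = -448*(138 + 16 - 116) = -448*38 = -28*608 = -17024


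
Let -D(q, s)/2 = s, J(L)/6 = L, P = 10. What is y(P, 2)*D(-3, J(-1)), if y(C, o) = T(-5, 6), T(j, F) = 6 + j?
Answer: 12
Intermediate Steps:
J(L) = 6*L
D(q, s) = -2*s
y(C, o) = 1 (y(C, o) = 6 - 5 = 1)
y(P, 2)*D(-3, J(-1)) = 1*(-12*(-1)) = 1*(-2*(-6)) = 1*12 = 12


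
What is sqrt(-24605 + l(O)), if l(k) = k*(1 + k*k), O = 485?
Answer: sqrt(114060005) ≈ 10680.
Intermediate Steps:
l(k) = k*(1 + k**2)
sqrt(-24605 + l(O)) = sqrt(-24605 + (485 + 485**3)) = sqrt(-24605 + (485 + 114084125)) = sqrt(-24605 + 114084610) = sqrt(114060005)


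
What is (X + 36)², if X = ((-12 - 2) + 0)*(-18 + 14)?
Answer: 8464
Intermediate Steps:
X = 56 (X = (-14 + 0)*(-4) = -14*(-4) = 56)
(X + 36)² = (56 + 36)² = 92² = 8464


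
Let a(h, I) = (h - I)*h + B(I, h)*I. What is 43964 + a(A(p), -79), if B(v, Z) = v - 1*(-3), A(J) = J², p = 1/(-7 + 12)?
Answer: 31231976/625 ≈ 49971.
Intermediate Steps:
p = ⅕ (p = 1/5 = ⅕ ≈ 0.20000)
B(v, Z) = 3 + v (B(v, Z) = v + 3 = 3 + v)
a(h, I) = I*(3 + I) + h*(h - I) (a(h, I) = (h - I)*h + (3 + I)*I = h*(h - I) + I*(3 + I) = I*(3 + I) + h*(h - I))
43964 + a(A(p), -79) = 43964 + (((⅕)²)² - 79*(3 - 79) - 1*(-79)*(⅕)²) = 43964 + ((1/25)² - 79*(-76) - 1*(-79)*1/25) = 43964 + (1/625 + 6004 + 79/25) = 43964 + 3754476/625 = 31231976/625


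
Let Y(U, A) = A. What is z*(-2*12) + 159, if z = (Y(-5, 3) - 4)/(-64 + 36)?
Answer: 1107/7 ≈ 158.14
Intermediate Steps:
z = 1/28 (z = (3 - 4)/(-64 + 36) = -1/(-28) = -1*(-1/28) = 1/28 ≈ 0.035714)
z*(-2*12) + 159 = (-2*12)/28 + 159 = (1/28)*(-24) + 159 = -6/7 + 159 = 1107/7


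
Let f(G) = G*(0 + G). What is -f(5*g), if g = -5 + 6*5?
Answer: -15625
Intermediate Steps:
g = 25 (g = -5 + 30 = 25)
f(G) = G² (f(G) = G*G = G²)
-f(5*g) = -(5*25)² = -1*125² = -1*15625 = -15625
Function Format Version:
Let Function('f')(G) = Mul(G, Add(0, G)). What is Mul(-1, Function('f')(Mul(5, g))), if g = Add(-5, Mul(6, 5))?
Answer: -15625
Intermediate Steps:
g = 25 (g = Add(-5, 30) = 25)
Function('f')(G) = Pow(G, 2) (Function('f')(G) = Mul(G, G) = Pow(G, 2))
Mul(-1, Function('f')(Mul(5, g))) = Mul(-1, Pow(Mul(5, 25), 2)) = Mul(-1, Pow(125, 2)) = Mul(-1, 15625) = -15625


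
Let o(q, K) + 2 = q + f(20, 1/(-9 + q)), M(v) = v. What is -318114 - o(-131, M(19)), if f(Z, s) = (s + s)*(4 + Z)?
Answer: -11129323/35 ≈ -3.1798e+5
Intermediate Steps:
f(Z, s) = 2*s*(4 + Z) (f(Z, s) = (2*s)*(4 + Z) = 2*s*(4 + Z))
o(q, K) = -2 + q + 48/(-9 + q) (o(q, K) = -2 + (q + 2*(4 + 20)/(-9 + q)) = -2 + (q + 2*24/(-9 + q)) = -2 + (q + 48/(-9 + q)) = -2 + q + 48/(-9 + q))
-318114 - o(-131, M(19)) = -318114 - (48 + (-9 - 131)*(-2 - 131))/(-9 - 131) = -318114 - (48 - 140*(-133))/(-140) = -318114 - (-1)*(48 + 18620)/140 = -318114 - (-1)*18668/140 = -318114 - 1*(-4667/35) = -318114 + 4667/35 = -11129323/35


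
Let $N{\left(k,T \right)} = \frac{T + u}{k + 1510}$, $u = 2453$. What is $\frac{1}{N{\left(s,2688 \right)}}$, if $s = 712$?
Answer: $\frac{2222}{5141} \approx 0.43221$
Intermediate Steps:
$N{\left(k,T \right)} = \frac{2453 + T}{1510 + k}$ ($N{\left(k,T \right)} = \frac{T + 2453}{k + 1510} = \frac{2453 + T}{1510 + k}$)
$\frac{1}{N{\left(s,2688 \right)}} = \frac{1}{\frac{1}{1510 + 712} \left(2453 + 2688\right)} = \frac{1}{\frac{1}{2222} \cdot 5141} = \frac{1}{\frac{5141}{2222}} = \frac{2222}{5141}$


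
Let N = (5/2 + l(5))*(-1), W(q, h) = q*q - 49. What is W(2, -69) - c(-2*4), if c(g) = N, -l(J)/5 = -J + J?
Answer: -85/2 ≈ -42.500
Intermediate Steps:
l(J) = 0 (l(J) = -5*(-J + J) = -5*0 = 0)
W(q, h) = -49 + q**2 (W(q, h) = q**2 - 49 = -49 + q**2)
N = -5/2 (N = (5/2 + 0)*(-1) = (5/2)*(-1) = -5/2 ≈ -2.5000)
c(g) = -5/2
W(2, -69) - c(-2*4) = (-49 + 2**2) - 1*(-5/2) = (-49 + 4) + 5/2 = -45 + 5/2 = -85/2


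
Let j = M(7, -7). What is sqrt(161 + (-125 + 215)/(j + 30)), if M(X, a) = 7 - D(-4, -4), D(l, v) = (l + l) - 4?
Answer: sqrt(7979)/7 ≈ 12.761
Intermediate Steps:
D(l, v) = -4 + 2*l (D(l, v) = 2*l - 4 = -4 + 2*l)
M(X, a) = 19 (M(X, a) = 7 - (-4 + 2*(-4)) = 7 - (-4 - 8) = 7 - 1*(-12) = 7 + 12 = 19)
j = 19
sqrt(161 + (-125 + 215)/(j + 30)) = sqrt(161 + (-125 + 215)/(19 + 30)) = sqrt(161 + 90/49) = sqrt(7979/49) = sqrt(7979)/7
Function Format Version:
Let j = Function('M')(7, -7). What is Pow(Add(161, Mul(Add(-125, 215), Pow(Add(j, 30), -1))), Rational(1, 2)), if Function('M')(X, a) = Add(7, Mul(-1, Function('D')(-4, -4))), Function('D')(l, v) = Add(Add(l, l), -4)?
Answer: Mul(Rational(1, 7), Pow(7979, Rational(1, 2))) ≈ 12.761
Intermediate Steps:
Function('D')(l, v) = Add(-4, Mul(2, l)) (Function('D')(l, v) = Add(Mul(2, l), -4) = Add(-4, Mul(2, l)))
Function('M')(X, a) = 19 (Function('M')(X, a) = Add(7, Mul(-1, Add(-4, Mul(2, -4)))) = Add(7, Mul(-1, Add(-4, -8))) = Add(7, Mul(-1, -12)) = Add(7, 12) = 19)
j = 19
Pow(Add(161, Mul(Add(-125, 215), Pow(Add(j, 30), -1))), Rational(1, 2)) = Pow(Add(161, Mul(Add(-125, 215), Pow(Add(19, 30), -1))), Rational(1, 2)) = Pow(Add(161, Mul(90, Pow(49, -1))), Rational(1, 2)) = Pow(Add(161, Mul(90, Rational(1, 49))), Rational(1, 2)) = Pow(Add(161, Rational(90, 49)), Rational(1, 2)) = Pow(Rational(7979, 49), Rational(1, 2)) = Mul(Rational(1, 7), Pow(7979, Rational(1, 2)))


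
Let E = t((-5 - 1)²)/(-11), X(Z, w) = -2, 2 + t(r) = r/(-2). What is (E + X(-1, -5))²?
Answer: 4/121 ≈ 0.033058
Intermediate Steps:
t(r) = -2 - r/2 (t(r) = -2 + r/(-2) = -2 + r*(-½) = -2 - r/2)
E = 20/11 (E = (-2 - (-5 - 1)²/2)/(-11) = (-2 - ½*(-6)²)*(-1/11) = (-2 - ½*36)*(-1/11) = (-2 - 18)*(-1/11) = -20*(-1/11) = 20/11 ≈ 1.8182)
(E + X(-1, -5))² = (20/11 - 2)² = (-2/11)² = 4/121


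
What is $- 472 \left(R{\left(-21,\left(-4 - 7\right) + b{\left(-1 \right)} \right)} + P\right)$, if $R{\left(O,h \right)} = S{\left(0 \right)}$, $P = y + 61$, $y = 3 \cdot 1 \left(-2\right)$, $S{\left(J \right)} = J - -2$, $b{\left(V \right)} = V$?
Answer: $-26904$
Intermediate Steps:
$S{\left(J \right)} = 2 + J$ ($S{\left(J \right)} = J + 2 = 2 + J$)
$y = -6$ ($y = 3 \left(-2\right) = -6$)
$P = 55$ ($P = -6 + 61 = 55$)
$R{\left(O,h \right)} = 2$ ($R{\left(O,h \right)} = 2 + 0 = 2$)
$- 472 \left(R{\left(-21,\left(-4 - 7\right) + b{\left(-1 \right)} \right)} + P\right) = - 472 \left(2 + 55\right) = \left(-472\right) 57 = -26904$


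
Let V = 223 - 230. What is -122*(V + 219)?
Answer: -25864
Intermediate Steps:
V = -7
-122*(V + 219) = -122*(-7 + 219) = -122*212 = -25864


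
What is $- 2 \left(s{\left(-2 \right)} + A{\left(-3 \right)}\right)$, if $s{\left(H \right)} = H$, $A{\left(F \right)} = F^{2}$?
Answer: $-14$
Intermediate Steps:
$- 2 \left(s{\left(-2 \right)} + A{\left(-3 \right)}\right) = - 2 \left(-2 + \left(-3\right)^{2}\right) = - 2 \left(-2 + 9\right) = \left(-2\right) 7 = -14$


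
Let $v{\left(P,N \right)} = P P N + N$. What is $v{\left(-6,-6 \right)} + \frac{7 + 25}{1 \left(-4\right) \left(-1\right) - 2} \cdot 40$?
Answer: $418$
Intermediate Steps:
$v{\left(P,N \right)} = N + N P^{2}$ ($v{\left(P,N \right)} = P^{2} N + N = N P^{2} + N = N + N P^{2}$)
$v{\left(-6,-6 \right)} + \frac{7 + 25}{1 \left(-4\right) \left(-1\right) - 2} \cdot 40 = - 6 \left(1 + \left(-6\right)^{2}\right) + \frac{7 + 25}{1 \left(-4\right) \left(-1\right) - 2} \cdot 40 = - 6 \left(1 + 36\right) + \frac{32}{\left(-4\right) \left(-1\right) - 2} \cdot 40 = \left(-6\right) 37 + \frac{32}{4 - 2} \cdot 40 = -222 + \frac{32}{2} \cdot 40 = -222 + 32 \cdot \frac{1}{2} \cdot 40 = -222 + 16 \cdot 40 = -222 + 640 = 418$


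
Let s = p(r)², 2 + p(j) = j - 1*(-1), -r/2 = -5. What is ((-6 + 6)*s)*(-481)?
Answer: 0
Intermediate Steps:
r = 10 (r = -2*(-5) = 10)
p(j) = -1 + j (p(j) = -2 + (j - 1*(-1)) = -2 + (j + 1) = -2 + (1 + j) = -1 + j)
s = 81 (s = (-1 + 10)² = 9² = 81)
((-6 + 6)*s)*(-481) = ((-6 + 6)*81)*(-481) = (0*81)*(-481) = 0*(-481) = 0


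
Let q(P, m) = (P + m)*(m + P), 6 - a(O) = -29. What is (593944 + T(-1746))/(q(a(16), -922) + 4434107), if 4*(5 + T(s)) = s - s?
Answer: 593939/5220876 ≈ 0.11376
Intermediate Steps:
T(s) = -5 (T(s) = -5 + (s - s)/4 = -5 + (¼)*0 = -5 + 0 = -5)
a(O) = 35 (a(O) = 6 - 1*(-29) = 6 + 29 = 35)
q(P, m) = (P + m)² (q(P, m) = (P + m)*(P + m) = (P + m)²)
(593944 + T(-1746))/(q(a(16), -922) + 4434107) = (593944 - 5)/((35 - 922)² + 4434107) = 593939/((-887)² + 4434107) = 593939/(786769 + 4434107) = 593939/5220876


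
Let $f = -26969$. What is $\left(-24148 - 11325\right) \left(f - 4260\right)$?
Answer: $1107786317$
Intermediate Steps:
$\left(-24148 - 11325\right) \left(f - 4260\right) = \left(-24148 - 11325\right) \left(-26969 - 4260\right) = \left(-35473\right) \left(-31229\right) = 1107786317$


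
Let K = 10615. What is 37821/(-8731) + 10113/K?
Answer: -313173312/92679565 ≈ -3.3791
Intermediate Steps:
37821/(-8731) + 10113/K = 37821/(-8731) + 10113/10615 = 37821*(-1/8731) + 10113*(1/10615) = -37821/8731 + 10113/10615 = -313173312/92679565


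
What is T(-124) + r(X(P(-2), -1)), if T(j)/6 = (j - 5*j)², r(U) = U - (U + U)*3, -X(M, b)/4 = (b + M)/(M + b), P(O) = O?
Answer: 1476116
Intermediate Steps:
X(M, b) = -4 (X(M, b) = -4*(b + M)/(M + b) = -4*(M + b)/(M + b) = -4*1 = -4)
r(U) = -5*U (r(U) = U - 2*U*3 = U - 6*U = -5*U)
T(j) = 96*j² (T(j) = 6*(j - 5*j)² = 6*(-4*j)² = 6*(16*j²) = 96*j²)
T(-124) + r(X(P(-2), -1)) = 96*(-124)² - 5*(-4) = 96*15376 + 20 = 1476096 + 20 = 1476116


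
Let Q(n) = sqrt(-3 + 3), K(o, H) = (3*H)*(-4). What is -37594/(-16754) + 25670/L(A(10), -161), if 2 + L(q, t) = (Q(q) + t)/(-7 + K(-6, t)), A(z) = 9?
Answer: -59124566569/4800021 ≈ -12318.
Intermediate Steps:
K(o, H) = -12*H
Q(n) = 0 (Q(n) = sqrt(0) = 0)
L(q, t) = -2 + t/(-7 - 12*t) (L(q, t) = -2 + (0 + t)/(-7 - 12*t) = -2 + t/(-7 - 12*t))
-37594/(-16754) + 25670/L(A(10), -161) = -37594/(-16754) + 25670/(((-14 - 25*(-161))/(7 + 12*(-161)))) = -37594*(-1/16754) + 25670/(((-14 + 4025)/(7 - 1932))) = 18797/8377 + 25670/((4011/(-1925))) = 18797/8377 + 25670/((-1/1925*4011)) = 18797/8377 + 25670/(-573/275) = 18797/8377 + 25670*(-275/573) = 18797/8377 - 7059250/573 = -59124566569/4800021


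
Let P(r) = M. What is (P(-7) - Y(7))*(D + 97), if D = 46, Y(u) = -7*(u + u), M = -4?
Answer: 13442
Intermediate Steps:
P(r) = -4
Y(u) = -14*u
(P(-7) - Y(7))*(D + 97) = (-4 - (-14)*7)*(46 + 97) = (-4 - 1*(-98))*143 = (-4 + 98)*143 = 94*143 = 13442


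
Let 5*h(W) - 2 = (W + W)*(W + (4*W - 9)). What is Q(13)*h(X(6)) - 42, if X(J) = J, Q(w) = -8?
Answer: -2242/5 ≈ -448.40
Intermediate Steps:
h(W) = 2/5 + 2*W*(-9 + 5*W)/5 (h(W) = 2/5 + ((W + W)*(W + (4*W - 9)))/5 = 2/5 + ((2*W)*(W + (-9 + 4*W)))/5 = 2/5 + ((2*W)*(-9 + 5*W))/5 = 2/5 + (2*W*(-9 + 5*W))/5 = 2/5 + 2*W*(-9 + 5*W)/5)
Q(13)*h(X(6)) - 42 = -8*(2/5 + 2*6**2 - 18/5*6) - 42 = -8*(2/5 + 2*36 - 108/5) - 42 = -8*(2/5 + 72 - 108/5) - 42 = -8*254/5 - 42 = -2032/5 - 42 = -2242/5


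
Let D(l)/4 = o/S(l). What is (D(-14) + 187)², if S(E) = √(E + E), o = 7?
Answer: 34941 - 748*I*√7 ≈ 34941.0 - 1979.0*I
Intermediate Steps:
S(E) = √2*√E (S(E) = √(2*E) = √2*√E)
D(l) = 14*√2/√l (D(l) = 4*(7/((√2*√l))) = 4*(7*(√2/(2*√l))) = 4*(7*√2/(2*√l)) = 14*√2/√l)
(D(-14) + 187)² = (14*√2/√(-14) + 187)² = (14*√2*(-I*√14/14) + 187)² = (-2*I*√7 + 187)² = (187 - 2*I*√7)²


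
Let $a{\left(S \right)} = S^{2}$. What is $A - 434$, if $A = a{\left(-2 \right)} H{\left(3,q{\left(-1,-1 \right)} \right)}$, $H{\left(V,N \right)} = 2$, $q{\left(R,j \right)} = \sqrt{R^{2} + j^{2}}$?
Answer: $-426$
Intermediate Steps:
$A = 8$ ($A = \left(-2\right)^{2} \cdot 2 = 4 \cdot 2 = 8$)
$A - 434 = 8 - 434 = -426$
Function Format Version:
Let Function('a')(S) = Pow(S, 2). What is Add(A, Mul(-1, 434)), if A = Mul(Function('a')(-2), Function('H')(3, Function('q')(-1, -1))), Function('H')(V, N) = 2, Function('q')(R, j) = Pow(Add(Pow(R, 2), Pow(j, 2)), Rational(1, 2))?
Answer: -426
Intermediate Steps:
A = 8 (A = Mul(Pow(-2, 2), 2) = Mul(4, 2) = 8)
Add(A, Mul(-1, 434)) = Add(8, Mul(-1, 434)) = Add(8, -434) = -426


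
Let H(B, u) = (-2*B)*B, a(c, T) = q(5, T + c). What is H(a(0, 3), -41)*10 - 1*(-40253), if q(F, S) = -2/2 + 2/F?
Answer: 201229/5 ≈ 40246.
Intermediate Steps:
q(F, S) = -1 + 2/F (q(F, S) = -2*½ + 2/F = -1 + 2/F)
a(c, T) = -⅗ (a(c, T) = (2 - 1*5)/5 = (2 - 5)/5 = (⅕)*(-3) = -⅗)
H(B, u) = -2*B²
H(a(0, 3), -41)*10 - 1*(-40253) = -2*(-⅗)²*10 - 1*(-40253) = -2*9/25*10 + 40253 = -18/25*10 + 40253 = -36/5 + 40253 = 201229/5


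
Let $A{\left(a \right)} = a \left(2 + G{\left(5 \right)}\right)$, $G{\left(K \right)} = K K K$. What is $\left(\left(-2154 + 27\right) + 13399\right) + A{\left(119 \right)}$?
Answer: $26385$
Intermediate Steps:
$G{\left(K \right)} = K^{3}$ ($G{\left(K \right)} = K^{2} K = K^{3}$)
$A{\left(a \right)} = 127 a$ ($A{\left(a \right)} = a \left(2 + 5^{3}\right) = a \left(2 + 125\right) = a 127 = 127 a$)
$\left(\left(-2154 + 27\right) + 13399\right) + A{\left(119 \right)} = \left(\left(-2154 + 27\right) + 13399\right) + 127 \cdot 119 = \left(-2127 + 13399\right) + 15113 = 11272 + 15113 = 26385$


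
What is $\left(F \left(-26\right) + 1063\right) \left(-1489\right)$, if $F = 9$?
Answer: $-1234381$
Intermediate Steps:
$\left(F \left(-26\right) + 1063\right) \left(-1489\right) = \left(9 \left(-26\right) + 1063\right) \left(-1489\right) = \left(-234 + 1063\right) \left(-1489\right) = 829 \left(-1489\right) = -1234381$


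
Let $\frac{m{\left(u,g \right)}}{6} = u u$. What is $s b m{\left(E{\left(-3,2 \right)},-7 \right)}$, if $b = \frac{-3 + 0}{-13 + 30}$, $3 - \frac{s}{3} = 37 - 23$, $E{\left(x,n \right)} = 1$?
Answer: $\frac{594}{17} \approx 34.941$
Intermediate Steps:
$m{\left(u,g \right)} = 6 u^{2}$ ($m{\left(u,g \right)} = 6 u u = 6 u^{2}$)
$s = -33$ ($s = 9 - 3 \left(37 - 23\right) = 9 - 42 = -33$)
$b = - \frac{3}{17} \approx -0.17647$
$s b m{\left(E{\left(-3,2 \right)},-7 \right)} = \left(-33\right) \left(- \frac{3}{17}\right) 6 \cdot 1^{2} = \frac{99 \cdot 6 \cdot 1}{17} = \frac{99}{17} \cdot 6 = \frac{594}{17}$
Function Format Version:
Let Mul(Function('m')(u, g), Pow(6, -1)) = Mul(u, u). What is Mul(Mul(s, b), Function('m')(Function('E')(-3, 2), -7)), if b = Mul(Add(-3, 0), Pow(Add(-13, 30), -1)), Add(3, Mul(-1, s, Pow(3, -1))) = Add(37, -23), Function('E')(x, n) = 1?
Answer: Rational(594, 17) ≈ 34.941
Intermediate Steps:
Function('m')(u, g) = Mul(6, Pow(u, 2)) (Function('m')(u, g) = Mul(6, Mul(u, u)) = Mul(6, Pow(u, 2)))
s = -33 (s = Add(9, Mul(-3, Add(37, -23))) = Add(9, Mul(-3, 14)) = Add(9, -42) = -33)
b = Rational(-3, 17) (b = Mul(-3, Pow(17, -1)) = Mul(-3, Rational(1, 17)) = Rational(-3, 17) ≈ -0.17647)
Mul(Mul(s, b), Function('m')(Function('E')(-3, 2), -7)) = Mul(Mul(-33, Rational(-3, 17)), Mul(6, Pow(1, 2))) = Mul(Rational(99, 17), Mul(6, 1)) = Mul(Rational(99, 17), 6) = Rational(594, 17)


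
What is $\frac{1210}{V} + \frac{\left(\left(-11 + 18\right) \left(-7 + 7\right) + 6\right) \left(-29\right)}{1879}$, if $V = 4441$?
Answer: $\frac{1500856}{8344639} \approx 0.17986$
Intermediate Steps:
$\frac{1210}{V} + \frac{\left(\left(-11 + 18\right) \left(-7 + 7\right) + 6\right) \left(-29\right)}{1879} = \frac{1210}{4441} + \frac{\left(\left(-11 + 18\right) \left(-7 + 7\right) + 6\right) \left(-29\right)}{1879} = 1210 \cdot \frac{1}{4441} + \left(7 \cdot 0 + 6\right) \left(-29\right) \frac{1}{1879} = \frac{1210}{4441} + \left(0 + 6\right) \left(-29\right) \frac{1}{1879} = \frac{1210}{4441} + 6 \left(-29\right) \frac{1}{1879} = \frac{1210}{4441} - \frac{174}{1879} = \frac{1500856}{8344639}$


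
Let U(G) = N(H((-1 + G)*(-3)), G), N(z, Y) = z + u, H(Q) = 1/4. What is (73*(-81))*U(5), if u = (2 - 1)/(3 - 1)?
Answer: -17739/4 ≈ -4434.8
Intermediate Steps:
H(Q) = 1/4
u = 1/2 ≈ 0.50000
N(z, Y) = 1/2 + z (N(z, Y) = z + 1/2 = 1/2 + z)
U(G) = 3/4 (U(G) = 1/2 + 1/4 = 3/4)
(73*(-81))*U(5) = (73*(-81))*(3/4) = -5913*3/4 = -17739/4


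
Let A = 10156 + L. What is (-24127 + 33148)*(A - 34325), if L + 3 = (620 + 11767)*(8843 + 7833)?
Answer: 1863210330240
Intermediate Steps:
L = 206565609 (L = -3 + (620 + 11767)*(8843 + 7833) = -3 + 12387*16676 = -3 + 206565612 = 206565609)
A = 206575765 (A = 10156 + 206565609 = 206575765)
(-24127 + 33148)*(A - 34325) = (-24127 + 33148)*(206575765 - 34325) = 9021*206541440 = 1863210330240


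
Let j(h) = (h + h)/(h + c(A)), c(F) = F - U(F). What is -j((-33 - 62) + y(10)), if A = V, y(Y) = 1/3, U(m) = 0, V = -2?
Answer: -284/145 ≈ -1.9586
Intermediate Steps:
y(Y) = ⅓
A = -2
c(F) = F (c(F) = F - 1*0 = F + 0 = F)
j(h) = 2*h/(-2 + h) (j(h) = (h + h)/(h - 2) = (2*h)/(-2 + h) = 2*h/(-2 + h))
-j((-33 - 62) + y(10)) = -2*((-33 - 62) + ⅓)/(-2 + ((-33 - 62) + ⅓)) = -2*(-95 + ⅓)/(-2 + (-95 + ⅓)) = -2*(-284)/(3*(-2 - 284/3)) = -2*(-284)/(3*(-290/3)) = -2*(-284)*(-3)/(3*290) = -1*284/145 = -284/145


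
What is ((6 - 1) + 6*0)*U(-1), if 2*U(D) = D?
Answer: -5/2 ≈ -2.5000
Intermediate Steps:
U(D) = D/2
((6 - 1) + 6*0)*U(-1) = ((6 - 1) + 6*0)*((½)*(-1)) = (5 + 0)*(-½) = 5*(-½) = -5/2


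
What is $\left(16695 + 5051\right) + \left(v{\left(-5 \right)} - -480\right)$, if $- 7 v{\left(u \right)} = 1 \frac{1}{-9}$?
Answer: $\frac{1400239}{63} \approx 22226.0$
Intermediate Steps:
$v{\left(u \right)} = \frac{1}{63}$ ($v{\left(u \right)} = - \frac{1 \frac{1}{-9}}{7} = - \frac{1 \left(- \frac{1}{9}\right)}{7} = \left(- \frac{1}{7}\right) \left(- \frac{1}{9}\right) = \frac{1}{63}$)
$\left(16695 + 5051\right) + \left(v{\left(-5 \right)} - -480\right) = \left(16695 + 5051\right) + \left(\frac{1}{63} - -480\right) = 21746 + \left(\frac{1}{63} + 480\right) = 21746 + \frac{30241}{63} = \frac{1400239}{63}$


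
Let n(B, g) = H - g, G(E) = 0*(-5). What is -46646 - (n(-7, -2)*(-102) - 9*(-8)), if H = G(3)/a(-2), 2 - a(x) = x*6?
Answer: -46514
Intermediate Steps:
a(x) = 2 - 6*x (a(x) = 2 - x*6 = 2 - 6*x)
G(E) = 0
H = 0 (H = 0/(2 - 6*(-2)) = 0/(2 + 12) = 0/14 = 0*(1/14) = 0)
n(B, g) = -g (n(B, g) = 0 - g = -g)
-46646 - (n(-7, -2)*(-102) - 9*(-8)) = -46646 - (-1*(-2)*(-102) - 9*(-8)) = -46646 - (2*(-102) + 72) = -46646 - (-204 + 72) = -46646 - 1*(-132) = -46646 + 132 = -46514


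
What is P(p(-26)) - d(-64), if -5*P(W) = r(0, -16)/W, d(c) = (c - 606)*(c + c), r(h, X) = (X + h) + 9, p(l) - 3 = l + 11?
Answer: -5145607/60 ≈ -85760.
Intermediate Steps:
p(l) = 14 + l (p(l) = 3 + (l + 11) = 3 + (11 + l) = 14 + l)
r(h, X) = 9 + X + h
d(c) = 2*c*(-606 + c) (d(c) = (-606 + c)*(2*c) = 2*c*(-606 + c))
P(W) = 7/(5*W) (P(W) = -(9 - 16 + 0)/(5*W) = -(-7)/(5*W) = 7/(5*W))
P(p(-26)) - d(-64) = 7/(5*(14 - 26)) - 2*(-64)*(-606 - 64) = (7/5)/(-12) - 2*(-64)*(-670) = (7/5)*(-1/12) - 1*85760 = -7/60 - 85760 = -5145607/60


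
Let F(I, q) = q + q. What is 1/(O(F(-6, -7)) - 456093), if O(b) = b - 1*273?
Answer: -1/456380 ≈ -2.1912e-6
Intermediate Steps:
F(I, q) = 2*q
O(b) = -273 + b (O(b) = b - 273 = -273 + b)
1/(O(F(-6, -7)) - 456093) = 1/((-273 + 2*(-7)) - 456093) = 1/((-273 - 14) - 456093) = 1/(-287 - 456093) = 1/(-456380) = -1/456380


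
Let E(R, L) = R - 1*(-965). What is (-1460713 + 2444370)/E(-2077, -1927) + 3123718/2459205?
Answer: -2415540638269/2734635960 ≈ -883.31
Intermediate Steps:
E(R, L) = 965 + R (E(R, L) = R + 965 = 965 + R)
(-1460713 + 2444370)/E(-2077, -1927) + 3123718/2459205 = (-1460713 + 2444370)/(965 - 2077) + 3123718/2459205 = 983657/(-1112) + 3123718*(1/2459205) = 983657*(-1/1112) + 3123718/2459205 = -983657/1112 + 3123718/2459205 = -2415540638269/2734635960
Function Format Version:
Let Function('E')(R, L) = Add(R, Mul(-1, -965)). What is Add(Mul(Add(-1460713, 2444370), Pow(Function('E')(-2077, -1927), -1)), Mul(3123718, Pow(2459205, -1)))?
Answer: Rational(-2415540638269, 2734635960) ≈ -883.31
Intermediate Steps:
Function('E')(R, L) = Add(965, R) (Function('E')(R, L) = Add(R, 965) = Add(965, R))
Add(Mul(Add(-1460713, 2444370), Pow(Function('E')(-2077, -1927), -1)), Mul(3123718, Pow(2459205, -1))) = Add(Mul(Add(-1460713, 2444370), Pow(Add(965, -2077), -1)), Mul(3123718, Pow(2459205, -1))) = Add(Mul(983657, Pow(-1112, -1)), Mul(3123718, Rational(1, 2459205))) = Add(Mul(983657, Rational(-1, 1112)), Rational(3123718, 2459205)) = Add(Rational(-983657, 1112), Rational(3123718, 2459205)) = Rational(-2415540638269, 2734635960)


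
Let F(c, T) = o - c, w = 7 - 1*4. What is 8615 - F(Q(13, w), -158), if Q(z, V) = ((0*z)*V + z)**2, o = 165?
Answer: 8619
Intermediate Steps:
w = 3 (w = 7 - 4 = 3)
Q(z, V) = z**2 (Q(z, V) = (0*V + z)**2 = (0 + z)**2 = z**2)
F(c, T) = 165 - c
8615 - F(Q(13, w), -158) = 8615 - (165 - 1*13**2) = 8615 - (165 - 1*169) = 8615 - (165 - 169) = 8615 - 1*(-4) = 8615 + 4 = 8619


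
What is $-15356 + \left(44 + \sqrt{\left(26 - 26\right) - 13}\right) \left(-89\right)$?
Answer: $-19272 - 89 i \sqrt{13} \approx -19272.0 - 320.89 i$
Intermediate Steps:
$-15356 + \left(44 + \sqrt{\left(26 - 26\right) - 13}\right) \left(-89\right) = -15356 + \left(44 + \sqrt{0 - 13}\right) \left(-89\right) = -15356 + \left(44 + \sqrt{-13}\right) \left(-89\right) = -15356 + \left(44 + i \sqrt{13}\right) \left(-89\right) = -15356 - \left(3916 + 89 i \sqrt{13}\right) = -19272 - 89 i \sqrt{13}$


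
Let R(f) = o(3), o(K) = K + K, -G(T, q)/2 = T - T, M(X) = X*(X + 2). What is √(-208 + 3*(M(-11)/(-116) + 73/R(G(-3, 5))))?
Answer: I*√585539/58 ≈ 13.193*I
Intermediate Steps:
M(X) = X*(2 + X)
G(T, q) = 0 (G(T, q) = -2*(T - T) = -2*0 = 0)
o(K) = 2*K
R(f) = 6 (R(f) = 2*3 = 6)
√(-208 + 3*(M(-11)/(-116) + 73/R(G(-3, 5)))) = √(-208 + 3*(-11*(2 - 11)/(-116) + 73/6)) = √(-208 + 3*(-11*(-9)*(-1/116) + 73*(⅙))) = √(-208 + 3*(99*(-1/116) + 73/6)) = √(-208 + 3*(-99/116 + 73/6)) = √(-208 + 3*(3937/348)) = √(-208 + 3937/116) = √(-20191/116) = I*√585539/58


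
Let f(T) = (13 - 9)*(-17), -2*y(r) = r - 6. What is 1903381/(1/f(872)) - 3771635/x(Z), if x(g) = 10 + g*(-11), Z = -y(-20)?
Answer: -19806547559/153 ≈ -1.2945e+8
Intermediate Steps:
y(r) = 3 - r/2 (y(r) = -(r - 6)/2 = -(-6 + r)/2 = 3 - r/2)
f(T) = -68 (f(T) = 4*(-17) = -68)
Z = -13 (Z = -(3 - ½*(-20)) = -(3 + 10) = -1*13 = -13)
x(g) = 10 - 11*g
1903381/(1/f(872)) - 3771635/x(Z) = 1903381/(1/(-68)) - 3771635/(10 - 11*(-13)) = 1903381/(-1/68) - 3771635/(10 + 143) = 1903381*(-68) - 3771635/153 = -129429908 - 3771635*1/153 = -129429908 - 3771635/153 = -19806547559/153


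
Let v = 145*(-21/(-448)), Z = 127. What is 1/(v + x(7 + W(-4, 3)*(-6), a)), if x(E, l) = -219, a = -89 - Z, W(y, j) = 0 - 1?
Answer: -64/13581 ≈ -0.0047125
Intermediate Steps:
W(y, j) = -1
a = -216 (a = -89 - 1*127 = -89 - 127 = -216)
v = 435/64 (v = 145*(-21*(-1/448)) = 145*(3/64) = 435/64 ≈ 6.7969)
1/(v + x(7 + W(-4, 3)*(-6), a)) = 1/(435/64 - 219) = 1/(-13581/64) = -64/13581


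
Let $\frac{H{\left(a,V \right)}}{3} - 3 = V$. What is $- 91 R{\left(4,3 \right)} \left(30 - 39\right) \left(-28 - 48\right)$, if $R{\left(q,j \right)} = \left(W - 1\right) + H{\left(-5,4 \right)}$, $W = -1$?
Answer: $-1182636$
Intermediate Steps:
$H{\left(a,V \right)} = 9 + 3 V$
$R{\left(q,j \right)} = 19$ ($R{\left(q,j \right)} = \left(-1 - 1\right) + \left(9 + 3 \cdot 4\right) = -2 + \left(9 + 12\right) = -2 + 21 = 19$)
$- 91 R{\left(4,3 \right)} \left(30 - 39\right) \left(-28 - 48\right) = \left(-91\right) 19 \left(30 - 39\right) \left(-28 - 48\right) = - 1729 \left(\left(-9\right) \left(-76\right)\right) = \left(-1729\right) 684 = -1182636$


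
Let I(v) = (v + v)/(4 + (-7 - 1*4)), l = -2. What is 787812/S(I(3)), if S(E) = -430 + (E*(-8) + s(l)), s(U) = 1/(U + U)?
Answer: -22058736/11855 ≈ -1860.7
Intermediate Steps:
I(v) = -2*v/7 (I(v) = (2*v)/(4 + (-7 - 4)) = (2*v)/(4 - 11) = (2*v)/(-7) = (2*v)*(-1/7) = -2*v/7)
s(U) = 1/(2*U)
S(E) = -1721/4 - 8*E (S(E) = -430 + (E*(-8) + (1/2)/(-2)) = -430 + (-8*E + (1/2)*(-1/2)) = -430 + (-8*E - 1/4) = -430 + (-1/4 - 8*E) = -1721/4 - 8*E)
787812/S(I(3)) = 787812/(-1721/4 - (-16)*3/7) = 787812/(-1721/4 - 8*(-6/7)) = 787812/(-1721/4 + 48/7) = 787812/(-11855/28) = 787812*(-28/11855) = -22058736/11855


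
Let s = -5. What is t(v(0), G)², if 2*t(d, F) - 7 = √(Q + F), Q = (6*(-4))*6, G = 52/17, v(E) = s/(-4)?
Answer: -1563/68 + 7*I*√10183/17 ≈ -22.985 + 41.552*I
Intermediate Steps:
v(E) = 5/4 (v(E) = -5/(-4) = -5*(-¼) = 5/4)
G = 52/17 (G = 52*(1/17) = 52/17 ≈ 3.0588)
Q = -144 (Q = -24*6 = -144)
t(d, F) = 7/2 + √(-144 + F)/2
t(v(0), G)² = (7/2 + √(-144 + 52/17)/2)² = (7/2 + √(-2396/17)/2)² = (7/2 + (2*I*√10183/17)/2)² = (7/2 + I*√10183/17)²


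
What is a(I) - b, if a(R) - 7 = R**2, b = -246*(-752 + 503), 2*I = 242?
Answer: -46606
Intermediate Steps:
I = 121 (I = (1/2)*242 = 121)
b = 61254 (b = -246*(-249) = 61254)
a(R) = 7 + R**2
a(I) - b = (7 + 121**2) - 1*61254 = (7 + 14641) - 61254 = 14648 - 61254 = -46606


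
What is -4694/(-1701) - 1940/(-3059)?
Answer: 2522698/743337 ≈ 3.3937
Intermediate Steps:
-4694/(-1701) - 1940/(-3059) = -4694*(-1/1701) - 1940*(-1/3059) = 4694/1701 + 1940/3059 = 2522698/743337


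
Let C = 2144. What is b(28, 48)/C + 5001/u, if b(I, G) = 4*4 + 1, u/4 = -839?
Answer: -2666273/1798816 ≈ -1.4822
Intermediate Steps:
u = -3356 (u = 4*(-839) = -3356)
b(I, G) = 17 (b(I, G) = 16 + 1 = 17)
b(28, 48)/C + 5001/u = 17/2144 + 5001/(-3356) = 17*(1/2144) + 5001*(-1/3356) = 17/2144 - 5001/3356 = -2666273/1798816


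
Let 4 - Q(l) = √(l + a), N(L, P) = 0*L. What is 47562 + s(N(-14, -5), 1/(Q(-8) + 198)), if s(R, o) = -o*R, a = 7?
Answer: 47562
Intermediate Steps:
N(L, P) = 0
Q(l) = 4 - √(7 + l) (Q(l) = 4 - √(l + 7) = 4 - √(7 + l))
s(R, o) = -R*o
47562 + s(N(-14, -5), 1/(Q(-8) + 198)) = 47562 - 1*0/((4 - √(7 - 8)) + 198) = 47562 - 1*0/((4 - √(-1)) + 198) = 47562 - 1*0/((4 - I) + 198) = 47562 - 1*0/(202 - I) = 47562 - 1*0*(202 + I)/40805 = 47562 + 0 = 47562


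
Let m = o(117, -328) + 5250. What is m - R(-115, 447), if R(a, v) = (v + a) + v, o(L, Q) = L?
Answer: 4588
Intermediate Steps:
m = 5367 (m = 117 + 5250 = 5367)
R(a, v) = a + 2*v (R(a, v) = (a + v) + v = a + 2*v)
m - R(-115, 447) = 5367 - (-115 + 2*447) = 5367 - (-115 + 894) = 5367 - 1*779 = 5367 - 779 = 4588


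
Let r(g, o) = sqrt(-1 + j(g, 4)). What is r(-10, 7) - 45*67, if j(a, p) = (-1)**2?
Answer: -3015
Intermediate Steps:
j(a, p) = 1
r(g, o) = 0 (r(g, o) = sqrt(-1 + 1) = sqrt(0) = 0)
r(-10, 7) - 45*67 = 0 - 45*67 = 0 - 3015 = -3015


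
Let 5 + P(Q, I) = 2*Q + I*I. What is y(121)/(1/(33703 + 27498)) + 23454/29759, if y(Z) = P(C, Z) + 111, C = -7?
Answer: 26832926499201/29759 ≈ 9.0167e+8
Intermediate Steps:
P(Q, I) = -5 + I**2 + 2*Q (P(Q, I) = -5 + (2*Q + I*I) = -5 + (2*Q + I**2) = -5 + (I**2 + 2*Q) = -5 + I**2 + 2*Q)
y(Z) = 92 + Z**2 (y(Z) = (-5 + Z**2 + 2*(-7)) + 111 = (-5 + Z**2 - 14) + 111 = (-19 + Z**2) + 111 = 92 + Z**2)
y(121)/(1/(33703 + 27498)) + 23454/29759 = (92 + 121**2)/(1/(33703 + 27498)) + 23454/29759 = (92 + 14641)/(1/61201) + 23454*(1/29759) = 14733/(1/61201) + 23454/29759 = 14733*61201 + 23454/29759 = 901674333 + 23454/29759 = 26832926499201/29759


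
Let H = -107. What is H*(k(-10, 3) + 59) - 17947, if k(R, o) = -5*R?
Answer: -29610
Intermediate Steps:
H*(k(-10, 3) + 59) - 17947 = -107*(-5*(-10) + 59) - 17947 = -107*(50 + 59) - 17947 = -107*109 - 17947 = -11663 - 17947 = -29610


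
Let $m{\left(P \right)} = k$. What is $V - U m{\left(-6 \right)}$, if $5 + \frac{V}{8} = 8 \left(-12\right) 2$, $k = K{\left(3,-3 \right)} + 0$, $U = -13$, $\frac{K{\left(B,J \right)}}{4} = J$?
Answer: $-1732$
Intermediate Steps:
$K{\left(B,J \right)} = 4 J$
$k = -12$ ($k = 4 \left(-3\right) + 0 = -12 + 0 = -12$)
$m{\left(P \right)} = -12$
$V = -1576$ ($V = -40 + 8 \cdot 8 \left(-12\right) 2 = -40 + 8 \left(\left(-96\right) 2\right) = -40 + 8 \left(-192\right) = -40 - 1536 = -1576$)
$V - U m{\left(-6 \right)} = -1576 - \left(-13\right) \left(-12\right) = -1576 - 156 = -1732$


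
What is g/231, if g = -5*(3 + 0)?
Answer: -5/77 ≈ -0.064935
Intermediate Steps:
g = -15 (g = -5*3 = -15)
g/231 = -15/231 = (1/231)*(-15) = -5/77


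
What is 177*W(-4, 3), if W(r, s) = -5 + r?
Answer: -1593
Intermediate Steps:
177*W(-4, 3) = 177*(-5 - 4) = 177*(-9) = -1593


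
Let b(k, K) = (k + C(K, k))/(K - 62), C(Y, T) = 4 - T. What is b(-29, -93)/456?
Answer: -1/17670 ≈ -5.6593e-5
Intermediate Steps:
b(k, K) = 4/(-62 + K) (b(k, K) = (k + (4 - k))/(K - 62) = 4/(-62 + K))
b(-29, -93)/456 = (4/(-62 - 93))/456 = (4/(-155))*(1/456) = (4*(-1/155))*(1/456) = -4/155*1/456 = -1/17670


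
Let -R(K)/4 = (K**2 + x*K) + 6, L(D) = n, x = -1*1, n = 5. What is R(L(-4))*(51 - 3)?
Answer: -4992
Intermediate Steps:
x = -1
L(D) = 5
R(K) = -24 - 4*K**2 + 4*K (R(K) = -4*((K**2 - K) + 6) = -4*(6 + K**2 - K) = -24 - 4*K**2 + 4*K)
R(L(-4))*(51 - 3) = (-24 - 4*5**2 + 4*5)*(51 - 3) = (-24 - 4*25 + 20)*48 = (-24 - 100 + 20)*48 = -104*48 = -4992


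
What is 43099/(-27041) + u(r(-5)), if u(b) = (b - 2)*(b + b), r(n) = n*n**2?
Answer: 122644093/3863 ≈ 31748.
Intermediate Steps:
r(n) = n**3
u(b) = 2*b*(-2 + b) (u(b) = (-2 + b)*(2*b) = 2*b*(-2 + b))
43099/(-27041) + u(r(-5)) = 43099/(-27041) + 2*(-5)**3*(-2 + (-5)**3) = 43099*(-1/27041) + 2*(-125)*(-2 - 125) = -6157/3863 + 2*(-125)*(-127) = -6157/3863 + 31750 = 122644093/3863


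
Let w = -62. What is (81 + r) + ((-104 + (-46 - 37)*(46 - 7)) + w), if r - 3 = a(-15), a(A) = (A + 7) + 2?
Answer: -3325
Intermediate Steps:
a(A) = 9 + A (a(A) = (7 + A) + 2 = 9 + A)
r = -3 (r = 3 + (9 - 15) = 3 - 6 = -3)
(81 + r) + ((-104 + (-46 - 37)*(46 - 7)) + w) = (81 - 3) + ((-104 + (-46 - 37)*(46 - 7)) - 62) = 78 + ((-104 - 83*39) - 62) = 78 + ((-104 - 3237) - 62) = 78 + (-3341 - 62) = 78 - 3403 = -3325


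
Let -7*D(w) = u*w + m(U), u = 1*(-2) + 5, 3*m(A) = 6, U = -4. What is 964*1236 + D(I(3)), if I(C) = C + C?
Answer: 8340508/7 ≈ 1.1915e+6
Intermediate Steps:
m(A) = 2 (m(A) = (1/3)*6 = 2)
u = 3 (u = -2 + 5 = 3)
I(C) = 2*C
D(w) = -2/7 - 3*w/7 (D(w) = -(3*w + 2)/7 = -(2 + 3*w)/7 = -2/7 - 3*w/7)
964*1236 + D(I(3)) = 964*1236 + (-2/7 - 6*3/7) = 1191504 + (-2/7 - 3/7*6) = 1191504 + (-2/7 - 18/7) = 1191504 - 20/7 = 8340508/7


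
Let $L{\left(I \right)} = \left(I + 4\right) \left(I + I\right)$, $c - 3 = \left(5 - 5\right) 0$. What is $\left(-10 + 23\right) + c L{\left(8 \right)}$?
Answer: $589$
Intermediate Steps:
$c = 3$ ($c = 3 + \left(5 - 5\right) 0 = 3 + 0 \cdot 0 = 3 + 0 = 3$)
$L{\left(I \right)} = 2 I \left(4 + I\right)$ ($L{\left(I \right)} = \left(4 + I\right) 2 I = 2 I \left(4 + I\right)$)
$\left(-10 + 23\right) + c L{\left(8 \right)} = \left(-10 + 23\right) + 3 \cdot 2 \cdot 8 \left(4 + 8\right) = 13 + 3 \cdot 2 \cdot 8 \cdot 12 = 13 + 3 \cdot 192 = 13 + 576 = 589$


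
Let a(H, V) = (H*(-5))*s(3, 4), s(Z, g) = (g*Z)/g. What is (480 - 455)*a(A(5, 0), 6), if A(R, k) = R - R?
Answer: 0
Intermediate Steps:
A(R, k) = 0
s(Z, g) = Z (s(Z, g) = (Z*g)/g = Z)
a(H, V) = -15*H (a(H, V) = (H*(-5))*3 = -5*H*3 = -15*H)
(480 - 455)*a(A(5, 0), 6) = (480 - 455)*(-15*0) = 25*0 = 0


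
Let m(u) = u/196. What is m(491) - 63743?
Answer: -12493137/196 ≈ -63741.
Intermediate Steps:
m(u) = u/196 (m(u) = u*(1/196) = u/196)
m(491) - 63743 = (1/196)*491 - 63743 = 491/196 - 63743 = -12493137/196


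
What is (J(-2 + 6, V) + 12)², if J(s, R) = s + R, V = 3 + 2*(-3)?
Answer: 169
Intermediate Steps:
V = -3 (V = 3 - 6 = -3)
J(s, R) = R + s
(J(-2 + 6, V) + 12)² = ((-3 + (-2 + 6)) + 12)² = ((-3 + 4) + 12)² = (1 + 12)² = 13² = 169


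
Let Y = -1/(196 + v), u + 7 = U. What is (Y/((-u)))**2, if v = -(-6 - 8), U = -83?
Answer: 1/357210000 ≈ 2.7995e-9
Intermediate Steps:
v = 14 (v = -1*(-14) = 14)
u = -90 (u = -7 - 83 = -90)
Y = -1/210 (Y = -1/(196 + 14) = -1/210 ≈ -0.0047619)
(Y/((-u)))**2 = (-1/(210*((-1*(-90)))))**2 = (-1/210/90)**2 = (-1/210*1/90)**2 = (-1/18900)**2 = 1/357210000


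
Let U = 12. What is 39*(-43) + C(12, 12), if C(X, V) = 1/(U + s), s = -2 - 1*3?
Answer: -11738/7 ≈ -1676.9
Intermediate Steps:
s = -5 (s = -2 - 3 = -5)
C(X, V) = ⅐ (C(X, V) = 1/(12 - 5) = 1/7 = ⅐)
39*(-43) + C(12, 12) = 39*(-43) + ⅐ = -1677 + ⅐ = -11738/7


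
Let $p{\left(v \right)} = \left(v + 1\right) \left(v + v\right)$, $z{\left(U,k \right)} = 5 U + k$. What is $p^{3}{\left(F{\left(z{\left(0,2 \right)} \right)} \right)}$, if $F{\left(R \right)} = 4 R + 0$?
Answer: $2985984$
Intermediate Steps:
$z{\left(U,k \right)} = k + 5 U$
$F{\left(R \right)} = 4 R$
$p{\left(v \right)} = 2 v \left(1 + v\right)$ ($p{\left(v \right)} = \left(1 + v\right) 2 v = 2 v \left(1 + v\right)$)
$p^{3}{\left(F{\left(z{\left(0,2 \right)} \right)} \right)} = \left(2 \cdot 4 \left(2 + 5 \cdot 0\right) \left(1 + 4 \left(2 + 5 \cdot 0\right)\right)\right)^{3} = \left(2 \cdot 4 \left(2 + 0\right) \left(1 + 4 \left(2 + 0\right)\right)\right)^{3} = \left(2 \cdot 4 \cdot 2 \left(1 + 4 \cdot 2\right)\right)^{3} = \left(2 \cdot 8 \left(1 + 8\right)\right)^{3} = \left(2 \cdot 8 \cdot 9\right)^{3} = 144^{3} = 2985984$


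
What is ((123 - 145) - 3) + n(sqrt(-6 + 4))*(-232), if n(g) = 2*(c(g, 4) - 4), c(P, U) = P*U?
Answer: 1831 - 1856*I*sqrt(2) ≈ 1831.0 - 2624.8*I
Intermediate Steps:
n(g) = -8 + 8*g (n(g) = 2*(g*4 - 4) = 2*(4*g - 4) = 2*(-4 + 4*g) = -8 + 8*g)
((123 - 145) - 3) + n(sqrt(-6 + 4))*(-232) = ((123 - 145) - 3) + (-8 + 8*sqrt(-6 + 4))*(-232) = (-22 - 3) + (-8 + 8*sqrt(-2))*(-232) = -25 + (-8 + 8*(I*sqrt(2)))*(-232) = -25 + (-8 + 8*I*sqrt(2))*(-232) = -25 + (1856 - 1856*I*sqrt(2)) = 1831 - 1856*I*sqrt(2)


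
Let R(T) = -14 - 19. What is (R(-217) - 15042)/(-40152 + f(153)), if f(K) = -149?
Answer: 15075/40301 ≈ 0.37406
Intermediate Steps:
R(T) = -33
(R(-217) - 15042)/(-40152 + f(153)) = (-33 - 15042)/(-40152 - 149) = -15075/(-40301) = -15075*(-1/40301) = 15075/40301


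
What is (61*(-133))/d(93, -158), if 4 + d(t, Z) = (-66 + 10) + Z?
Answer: 8113/218 ≈ 37.216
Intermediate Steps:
d(t, Z) = -60 + Z (d(t, Z) = -4 + ((-66 + 10) + Z) = -4 + (-56 + Z) = -60 + Z)
(61*(-133))/d(93, -158) = (61*(-133))/(-60 - 158) = -8113/(-218) = -8113*(-1/218) = 8113/218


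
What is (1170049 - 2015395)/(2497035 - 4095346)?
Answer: 845346/1598311 ≈ 0.52890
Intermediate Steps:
(1170049 - 2015395)/(2497035 - 4095346) = -845346/(-1598311) = -845346*(-1/1598311) = 845346/1598311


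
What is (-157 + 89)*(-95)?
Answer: 6460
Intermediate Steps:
(-157 + 89)*(-95) = -68*(-95) = 6460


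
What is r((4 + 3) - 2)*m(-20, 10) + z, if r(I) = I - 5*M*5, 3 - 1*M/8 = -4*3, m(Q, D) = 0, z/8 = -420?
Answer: -3360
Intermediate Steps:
z = -3360 (z = 8*(-420) = -3360)
M = 120 (M = 24 - (-32)*3 = 24 - 8*(-12) = 24 + 96 = 120)
r(I) = -3000 + I (r(I) = I - 5*120*5 = I - 600*5 = I - 3000 = -3000 + I)
r((4 + 3) - 2)*m(-20, 10) + z = (-3000 + ((4 + 3) - 2))*0 - 3360 = (-3000 + (7 - 2))*0 - 3360 = (-3000 + 5)*0 - 3360 = -2995*0 - 3360 = 0 - 3360 = -3360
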